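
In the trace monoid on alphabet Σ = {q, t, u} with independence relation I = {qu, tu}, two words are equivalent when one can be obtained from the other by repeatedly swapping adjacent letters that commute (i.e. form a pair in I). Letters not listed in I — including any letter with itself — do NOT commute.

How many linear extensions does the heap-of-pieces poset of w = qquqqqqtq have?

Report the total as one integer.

9

0(q) covers ∅
1(q) covers 0:q
2(u) covers ∅
3(q) covers 1:q
4(q) covers 3:q
5(q) covers 4:q
6(q) covers 5:q
7(t) covers 6:q
8(q) covers 7:t
floor of heap: 0:q, 2:u
completions by unplaced set U, small U first (add the entries for U minus each lowest piece of U):
  |U|=1: {2}:1  {8}:1
  |U|=2: {2,8}:2  {7,8}:1
  |U|=3: {2,7,8}:3  {6,7,8}:1
  |U|=4: {2,6,7,8}:4  {5,6,7,8}:1
  |U|=5: {2,5,6,7,8}:5  {4,5,6,7,8}:1
  |U|=6: {2,4,5,6,7,8}:6  {3,4,5,6,7,8}:1
  |U|=7: {1,3,4,5,6,7,8}:1  {2,3,4,5,6,7,8}:7
  start at 0(q): 8
  start at 2(u): 1
sum over floor = 9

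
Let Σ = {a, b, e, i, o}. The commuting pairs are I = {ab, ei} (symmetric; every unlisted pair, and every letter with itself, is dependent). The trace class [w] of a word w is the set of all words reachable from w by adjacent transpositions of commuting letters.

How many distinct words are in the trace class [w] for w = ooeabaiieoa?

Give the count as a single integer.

9

0(o) covers ∅
1(o) covers 0:o
2(e) covers 1:o
3(a) covers 2:e
4(b) covers 2:e
5(a) covers 3:a
6(i) covers 4:b, 5:a
7(i) covers 6:i
8(e) covers 4:b, 5:a
9(o) covers 7:i, 8:e
10(a) covers 9:o
floor of heap: 0:o
completions by unplaced set U, small U first (add the entries for U minus each lowest piece of U):
  |U|=1: {10}:1
  |U|=2: {9,10}:1
  |U|=3: {7,9,10}:1  {8,9,10}:1
  |U|=4: {6,7,9,10}:1  {7,8,9,10}:2
  |U|=5: {6,7,8,9,10}:3
  |U|=6: {4,6,7,8,9,10}:3  {5,6,7,8,9,10}:3
  |U|=7: {3,5,6,7,8,9,10}:3  {4,5,6,7,8,9,10}:6
  |U|=8: {3,4,5,6,7,8,9,10}:9
  |U|=9: {2,3,4,5,6,7,8,9,10}:9
  start at 0(o): 9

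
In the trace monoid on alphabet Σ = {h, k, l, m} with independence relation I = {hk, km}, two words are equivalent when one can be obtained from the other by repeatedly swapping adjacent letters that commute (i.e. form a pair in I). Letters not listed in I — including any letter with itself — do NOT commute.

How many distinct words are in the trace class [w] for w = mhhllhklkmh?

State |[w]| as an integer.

6

#0=m has no predecessor
#1=h depends on [0:m]
#2=h depends on [1:h]
#3=l depends on [2:h]
#4=l depends on [3:l]
#5=h depends on [4:l]
#6=k depends on [4:l]
#7=l depends on [5:h, 6:k]
#8=k depends on [7:l]
#9=m depends on [7:l]
#10=h depends on [9:m]
sources: [0:m]
N(rest) = Σ N(rest − s) over sources s of rest; N(one piece) = 1:
  size 1 → [8]=1  [10]=1
  size 2 → [8,10]=2  [9,10]=1
  size 3 → [8,9,10]=3
  size 4 → [7,8,9,10]=3
  size 5 → [5,7,8,9,10]=3  [6,7,8,9,10]=3
  size 6 → [5,6,7,8,9,10]=6
  size 7 → [4,5,6,7,8,9,10]=6
  size 8 → [3,4,5,6,7,8,9,10]=6
  size 9 → [2,3,4,5,6,7,8,9,10]=6
  first=0(m) contributes 6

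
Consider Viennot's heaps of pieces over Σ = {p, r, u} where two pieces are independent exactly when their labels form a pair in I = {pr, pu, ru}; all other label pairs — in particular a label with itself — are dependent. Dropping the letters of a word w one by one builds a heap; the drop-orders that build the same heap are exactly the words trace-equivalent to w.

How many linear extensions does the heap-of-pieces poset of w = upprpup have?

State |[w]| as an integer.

105

drop 0:u onto floor
drop 1:p onto floor
drop 2:p onto {1:p}
drop 3:r onto floor
drop 4:p onto {2:p}
drop 5:u onto {0:u}
drop 6:p onto {4:p}
ground layer = {0:u, 1:p, 3:r}
drop-orders for the pieces not yet dropped (sum over which currently-grounded one goes next):
  1 to go: {3} 1  {5} 1  {6} 1
  2 to go: {0,5} 1  {3,5} 2  {3,6} 2  {4,6} 1  {5,6} 2
  3 to go: {0,3,5} 3  {0,5,6} 3  {2,4,6} 1  {3,4,6} 3  {3,5,6} 6  {4,5,6} 3
  4 to go: {0,3,5,6} 12  {0,4,5,6} 6  {1,2,4,6} 1  {2,3,4,6} 4  {2,4,5,6} 4  {3,4,5,6} 12
  5 to go: {0,2,4,5,6} 10  {0,3,4,5,6} 30  {1,2,3,4,6} 5  {1,2,4,5,6} 5  {2,3,4,5,6} 20
  if 0:u drops first: 30 orders
  if 1:p drops first: 60 orders
  if 3:r drops first: 15 orders
heap linearizations: 105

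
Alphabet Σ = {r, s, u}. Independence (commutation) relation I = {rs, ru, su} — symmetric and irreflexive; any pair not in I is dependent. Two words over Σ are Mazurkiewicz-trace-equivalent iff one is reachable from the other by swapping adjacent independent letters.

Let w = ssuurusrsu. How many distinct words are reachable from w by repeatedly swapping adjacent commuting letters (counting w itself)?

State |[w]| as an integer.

3150

#0=s has no predecessor
#1=s depends on [0:s]
#2=u has no predecessor
#3=u depends on [2:u]
#4=r has no predecessor
#5=u depends on [3:u]
#6=s depends on [1:s]
#7=r depends on [4:r]
#8=s depends on [6:s]
#9=u depends on [5:u]
sources: [0:s, 2:u, 4:r]
N(rest) = Σ N(rest − s) over sources s of rest; N(one piece) = 1:
  size 1 → [7]=1  [8]=1  [9]=1
  size 2 → [4,7]=1  [5,9]=1  [6,8]=1  [7,8]=2  [7,9]=2  [8,9]=2
  size 3 → [1,6,8]=1  [3,5,9]=1  [4,7,8]=3  [4,7,9]=3  [5,7,9]=3  [5,8,9]=3  [6,7,8]=3  [6,8,9]=3  [7,8,9]=6
  size 4 → [0,1,6,8]=1  [1,6,7,8]=4  [1,6,8,9]=4  [2,3,5,9]=1  [3,5,7,9]=4  [3,5,8,9]=4  [4,5,7,9]=6  [4,6,7,8]=6  [4,7,8,9]=12  [5,6,8,9]=6  [5,7,8,9]=12  [6,7,8,9]=12
  size 5 → [0,1,6,7,8]=5  [0,1,6,8,9]=5  [1,4,6,7,8]=10  [1,5,6,8,9]=10  [1,6,7,8,9]=20  [2,3,5,7,9]=5  [2,3,5,8,9]=5  [3,4,5,7,9]=10  [3,5,6,8,9]=10  [3,5,7,8,9]=20  [4,5,7,8,9]=30  [4,6,7,8,9]=30  [5,6,7,8,9]=30
  size 6 → [0,1,4,6,7,8]=15  [0,1,5,6,8,9]=15  [0,1,6,7,8,9]=30  [1,3,5,6,8,9]=20  [1,4,6,7,8,9]=60  [1,5,6,7,8,9]=60  [2,3,4,5,7,9]=15  [2,3,5,6,8,9]=15  [2,3,5,7,8,9]=30  [3,4,5,7,8,9]=60  [3,5,6,7,8,9]=60  [4,5,6,7,8,9]=90
  size 7 → [0,1,3,5,6,8,9]=35  [0,1,4,6,7,8,9]=105  [0,1,5,6,7,8,9]=105  [1,2,3,5,6,8,9]=35  [1,3,5,6,7,8,9]=140  [1,4,5,6,7,8,9]=210  [2,3,4,5,7,8,9]=105  [2,3,5,6,7,8,9]=105  [3,4,5,6,7,8,9]=210
  size 8 → [0,1,2,3,5,6,8,9]=70  [0,1,3,5,6,7,8,9]=280  [0,1,4,5,6,7,8,9]=420  [1,2,3,5,6,7,8,9]=280  [1,3,4,5,6,7,8,9]=560  [2,3,4,5,6,7,8,9]=420
  first=0(s) contributes 1260
  first=2(u) contributes 1260
  first=4(r) contributes 630
|[w]| = 3150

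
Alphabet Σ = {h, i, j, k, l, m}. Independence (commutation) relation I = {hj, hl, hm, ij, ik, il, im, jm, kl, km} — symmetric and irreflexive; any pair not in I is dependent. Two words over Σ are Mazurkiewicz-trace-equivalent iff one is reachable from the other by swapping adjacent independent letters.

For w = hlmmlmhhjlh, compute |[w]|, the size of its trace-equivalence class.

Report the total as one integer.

660

#0=h has no predecessor
#1=l has no predecessor
#2=m depends on [1:l]
#3=m depends on [2:m]
#4=l depends on [3:m]
#5=m depends on [4:l]
#6=h depends on [0:h]
#7=h depends on [6:h]
#8=j depends on [4:l]
#9=l depends on [5:m, 8:j]
#10=h depends on [7:h]
sources: [0:h, 1:l]
N(rest) = Σ N(rest − s) over sources s of rest; N(one piece) = 1:
  size 1 → [9]=1  [10]=1
  size 2 → [5,9]=1  [7,10]=1  [8,9]=1  [9,10]=2
  size 3 → [5,8,9]=2  [5,9,10]=3  [6,7,10]=1  [7,9,10]=3  [8,9,10]=3
  size 4 → [0,6,7,10]=1  [4,5,8,9]=2  [5,7,9,10]=6  [5,8,9,10]=8  [6,7,9,10]=4  [7,8,9,10]=6
  size 5 → [0,6,7,9,10]=5  [3,4,5,8,9]=2  [4,5,8,9,10]=10  [5,6,7,9,10]=10  [5,7,8,9,10]=20  [6,7,8,9,10]=10
  size 6 → [0,5,6,7,9,10]=15  [0,6,7,8,9,10]=15  [2,3,4,5,8,9]=2  [3,4,5,8,9,10]=12  [4,5,7,8,9,10]=30  [5,6,7,8,9,10]=40
  size 7 → [0,5,6,7,8,9,10]=70  [1,2,3,4,5,8,9]=2  [2,3,4,5,8,9,10]=14  [3,4,5,7,8,9,10]=42  [4,5,6,7,8,9,10]=70
  size 8 → [0,4,5,6,7,8,9,10]=140  [1,2,3,4,5,8,9,10]=16  [2,3,4,5,7,8,9,10]=56  [3,4,5,6,7,8,9,10]=112
  size 9 → [0,3,4,5,6,7,8,9,10]=252  [1,2,3,4,5,7,8,9,10]=72  [2,3,4,5,6,7,8,9,10]=168
  first=0(h) contributes 240
  first=1(l) contributes 420
|[w]| = 660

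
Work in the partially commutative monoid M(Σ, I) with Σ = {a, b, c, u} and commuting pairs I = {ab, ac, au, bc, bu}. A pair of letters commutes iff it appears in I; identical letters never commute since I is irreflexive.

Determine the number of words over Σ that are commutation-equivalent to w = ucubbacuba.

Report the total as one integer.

2520

#0=u has no predecessor
#1=c depends on [0:u]
#2=u depends on [1:c]
#3=b has no predecessor
#4=b depends on [3:b]
#5=a has no predecessor
#6=c depends on [2:u]
#7=u depends on [6:c]
#8=b depends on [4:b]
#9=a depends on [5:a]
sources: [0:u, 3:b, 5:a]
N(rest) = Σ N(rest − s) over sources s of rest; N(one piece) = 1:
  size 1 → [7]=1  [8]=1  [9]=1
  size 2 → [4,8]=1  [5,9]=1  [6,7]=1  [7,8]=2  [7,9]=2  [8,9]=2
  size 3 → [2,6,7]=1  [3,4,8]=1  [4,7,8]=3  [4,8,9]=3  [5,7,9]=3  [5,8,9]=3  [6,7,8]=3  [6,7,9]=3  [7,8,9]=6
  size 4 → [1,2,6,7]=1  [2,6,7,8]=4  [2,6,7,9]=4  [3,4,7,8]=4  [3,4,8,9]=4  [4,5,8,9]=6  [4,6,7,8]=6  [4,7,8,9]=12  [5,6,7,9]=6  [5,7,8,9]=12  [6,7,8,9]=12
  size 5 → [0,1,2,6,7]=1  [1,2,6,7,8]=5  [1,2,6,7,9]=5  [2,4,6,7,8]=10  [2,5,6,7,9]=10  [2,6,7,8,9]=20  [3,4,5,8,9]=10  [3,4,6,7,8]=10  [3,4,7,8,9]=20  [4,5,7,8,9]=30  [4,6,7,8,9]=30  [5,6,7,8,9]=30
  size 6 → [0,1,2,6,7,8]=6  [0,1,2,6,7,9]=6  [1,2,4,6,7,8]=15  [1,2,5,6,7,9]=15  [1,2,6,7,8,9]=30  [2,3,4,6,7,8]=20  [2,4,6,7,8,9]=60  [2,5,6,7,8,9]=60  [3,4,5,7,8,9]=60  [3,4,6,7,8,9]=60  [4,5,6,7,8,9]=90
  size 7 → [0,1,2,4,6,7,8]=21  [0,1,2,5,6,7,9]=21  [0,1,2,6,7,8,9]=42  [1,2,3,4,6,7,8]=35  [1,2,4,6,7,8,9]=105  [1,2,5,6,7,8,9]=105  [2,3,4,6,7,8,9]=140  [2,4,5,6,7,8,9]=210  [3,4,5,6,7,8,9]=210
  size 8 → [0,1,2,3,4,6,7,8]=56  [0,1,2,4,6,7,8,9]=168  [0,1,2,5,6,7,8,9]=168  [1,2,3,4,6,7,8,9]=280  [1,2,4,5,6,7,8,9]=420  [2,3,4,5,6,7,8,9]=560
  first=0(u) contributes 1260
  first=3(b) contributes 756
  first=5(a) contributes 504
|[w]| = 2520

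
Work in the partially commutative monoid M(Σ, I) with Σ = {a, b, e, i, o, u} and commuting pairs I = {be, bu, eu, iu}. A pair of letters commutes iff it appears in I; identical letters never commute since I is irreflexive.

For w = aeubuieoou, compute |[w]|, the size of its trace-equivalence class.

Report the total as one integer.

piece 0:a — minimal
piece 1:e rests on {0:a}
piece 2:u rests on {0:a}
piece 3:b rests on {0:a}
piece 4:u rests on {2:u}
piece 5:i rests on {1:e, 3:b}
piece 6:e rests on {5:i}
piece 7:o rests on {4:u, 6:e}
piece 8:o rests on {7:o}
piece 9:u rests on {8:o}
minimal pieces: {0:a}
ways to finish when only these pieces remain (= sum over removing one remaining piece with nothing left below it):
  1 left: {9}→1
  2 left: {8,9}→1
  3 left: {7,8,9}→1
  4 left: {4,7,8,9}→1  {6,7,8,9}→1
  5 left: {2,4,7,8,9}→1  {4,6,7,8,9}→2  {5,6,7,8,9}→1
  6 left: {1,5,6,7,8,9}→1  {2,4,6,7,8,9}→3  {3,5,6,7,8,9}→1  {4,5,6,7,8,9}→3
  7 left: {1,3,5,6,7,8,9}→2  {1,4,5,6,7,8,9}→4  {2,4,5,6,7,8,9}→6  {3,4,5,6,7,8,9}→4
  8 left: {1,2,4,5,6,7,8,9}→10  {1,3,4,5,6,7,8,9}→10  {2,3,4,5,6,7,8,9}→10
  placing 0:a first → 30 extensions

30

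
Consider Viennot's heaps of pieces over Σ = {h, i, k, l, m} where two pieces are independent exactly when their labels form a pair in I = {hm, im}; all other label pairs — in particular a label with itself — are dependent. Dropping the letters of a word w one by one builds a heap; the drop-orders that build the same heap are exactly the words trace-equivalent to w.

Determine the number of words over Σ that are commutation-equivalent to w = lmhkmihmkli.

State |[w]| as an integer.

drop 0:l onto floor
drop 1:m onto {0:l}
drop 2:h onto {0:l}
drop 3:k onto {1:m, 2:h}
drop 4:m onto {3:k}
drop 5:i onto {3:k}
drop 6:h onto {5:i}
drop 7:m onto {4:m}
drop 8:k onto {6:h, 7:m}
drop 9:l onto {8:k}
drop 10:i onto {9:l}
ground layer = {0:l}
drop-orders for the pieces not yet dropped (sum over which currently-grounded one goes next):
  1 to go: {10} 1
  2 to go: {9,10} 1
  3 to go: {8,9,10} 1
  4 to go: {6,8,9,10} 1  {7,8,9,10} 1
  5 to go: {4,7,8,9,10} 1  {5,6,8,9,10} 1  {6,7,8,9,10} 2
  6 to go: {4,6,7,8,9,10} 3  {5,6,7,8,9,10} 3
  7 to go: {4,5,6,7,8,9,10} 6
  8 to go: {3,4,5,6,7,8,9,10} 6
  9 to go: {1,3,4,5,6,7,8,9,10} 6  {2,3,4,5,6,7,8,9,10} 6
  if 0:l drops first: 12 orders

12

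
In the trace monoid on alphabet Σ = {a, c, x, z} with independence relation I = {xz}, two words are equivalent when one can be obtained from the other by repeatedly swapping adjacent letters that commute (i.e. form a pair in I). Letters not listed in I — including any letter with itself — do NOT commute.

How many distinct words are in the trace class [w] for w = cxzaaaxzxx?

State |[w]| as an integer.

#0=c has no predecessor
#1=x depends on [0:c]
#2=z depends on [0:c]
#3=a depends on [1:x, 2:z]
#4=a depends on [3:a]
#5=a depends on [4:a]
#6=x depends on [5:a]
#7=z depends on [5:a]
#8=x depends on [6:x]
#9=x depends on [8:x]
sources: [0:c]
N(rest) = Σ N(rest − s) over sources s of rest; N(one piece) = 1:
  size 1 → [7]=1  [9]=1
  size 2 → [7,9]=2  [8,9]=1
  size 3 → [6,8,9]=1  [7,8,9]=3
  size 4 → [6,7,8,9]=4
  size 5 → [5,6,7,8,9]=4
  size 6 → [4,5,6,7,8,9]=4
  size 7 → [3,4,5,6,7,8,9]=4
  size 8 → [1,3,4,5,6,7,8,9]=4  [2,3,4,5,6,7,8,9]=4
  first=0(c) contributes 8

8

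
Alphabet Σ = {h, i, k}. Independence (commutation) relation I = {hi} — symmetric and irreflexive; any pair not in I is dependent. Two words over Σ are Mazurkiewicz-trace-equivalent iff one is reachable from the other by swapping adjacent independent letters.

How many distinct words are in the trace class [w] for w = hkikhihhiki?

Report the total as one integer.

drop 0:h onto floor
drop 1:k onto {0:h}
drop 2:i onto {1:k}
drop 3:k onto {2:i}
drop 4:h onto {3:k}
drop 5:i onto {3:k}
drop 6:h onto {4:h}
drop 7:h onto {6:h}
drop 8:i onto {5:i}
drop 9:k onto {7:h, 8:i}
drop 10:i onto {9:k}
ground layer = {0:h}
drop-orders for the pieces not yet dropped (sum over which currently-grounded one goes next):
  1 to go: {10} 1
  2 to go: {9,10} 1
  3 to go: {7,9,10} 1  {8,9,10} 1
  4 to go: {5,8,9,10} 1  {6,7,9,10} 1  {7,8,9,10} 2
  5 to go: {4,6,7,9,10} 1  {5,7,8,9,10} 3  {6,7,8,9,10} 3
  6 to go: {4,6,7,8,9,10} 4  {5,6,7,8,9,10} 6
  7 to go: {4,5,6,7,8,9,10} 10
  8 to go: {3,4,5,6,7,8,9,10} 10
  9 to go: {2,3,4,5,6,7,8,9,10} 10
  if 0:h drops first: 10 orders

10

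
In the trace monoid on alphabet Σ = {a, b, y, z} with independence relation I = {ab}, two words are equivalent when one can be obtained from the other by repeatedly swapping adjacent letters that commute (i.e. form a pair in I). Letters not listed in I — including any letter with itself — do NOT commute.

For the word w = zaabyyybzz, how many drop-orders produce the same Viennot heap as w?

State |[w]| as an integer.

3

0(z) covers ∅
1(a) covers 0:z
2(a) covers 1:a
3(b) covers 0:z
4(y) covers 2:a, 3:b
5(y) covers 4:y
6(y) covers 5:y
7(b) covers 6:y
8(z) covers 7:b
9(z) covers 8:z
floor of heap: 0:z
completions by unplaced set U, small U first (add the entries for U minus each lowest piece of U):
  |U|=1: {9}:1
  |U|=2: {8,9}:1
  |U|=3: {7,8,9}:1
  |U|=4: {6,7,8,9}:1
  |U|=5: {5,6,7,8,9}:1
  |U|=6: {4,5,6,7,8,9}:1
  |U|=7: {2,4,5,6,7,8,9}:1  {3,4,5,6,7,8,9}:1
  |U|=8: {1,2,4,5,6,7,8,9}:1  {2,3,4,5,6,7,8,9}:2
  start at 0(z): 3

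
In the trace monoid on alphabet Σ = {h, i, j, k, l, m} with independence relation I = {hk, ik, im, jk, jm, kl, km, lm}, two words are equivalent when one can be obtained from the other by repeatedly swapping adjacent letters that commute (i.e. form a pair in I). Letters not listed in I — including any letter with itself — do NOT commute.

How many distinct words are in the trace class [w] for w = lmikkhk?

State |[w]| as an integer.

0(l) covers ∅
1(m) covers ∅
2(i) covers 0:l
3(k) covers ∅
4(k) covers 3:k
5(h) covers 1:m, 2:i
6(k) covers 4:k
floor of heap: 0:l, 1:m, 3:k
completions by unplaced set U, small U first (add the entries for U minus each lowest piece of U):
  |U|=1: {5}:1  {6}:1
  |U|=2: {1,5}:1  {2,5}:1  {4,6}:1  {5,6}:2
  |U|=3: {0,2,5}:1  {1,2,5}:2  {1,5,6}:3  {2,5,6}:3  {3,4,6}:1  {4,5,6}:3
  |U|=4: {0,1,2,5}:3  {0,2,5,6}:4  {1,2,5,6}:8  {1,4,5,6}:6  {2,4,5,6}:6  {3,4,5,6}:4
  |U|=5: {0,1,2,5,6}:15  {0,2,4,5,6}:10  {1,2,4,5,6}:20  {1,3,4,5,6}:10  {2,3,4,5,6}:10
  start at 0(l): 40
  start at 1(m): 20
  start at 3(k): 45
sum over floor = 105

105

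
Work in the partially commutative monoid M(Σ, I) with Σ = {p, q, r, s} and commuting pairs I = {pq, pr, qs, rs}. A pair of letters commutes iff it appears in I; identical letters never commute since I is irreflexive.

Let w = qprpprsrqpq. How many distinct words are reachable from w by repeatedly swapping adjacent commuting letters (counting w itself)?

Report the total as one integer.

462

0(q) covers ∅
1(p) covers ∅
2(r) covers 0:q
3(p) covers 1:p
4(p) covers 3:p
5(r) covers 2:r
6(s) covers 4:p
7(r) covers 5:r
8(q) covers 7:r
9(p) covers 6:s
10(q) covers 8:q
floor of heap: 0:q, 1:p
completions by unplaced set U, small U first (add the entries for U minus each lowest piece of U):
  |U|=1: {9}:1  {10}:1
  |U|=2: {6,9}:1  {8,10}:1  {9,10}:2
  |U|=3: {4,6,9}:1  {6,9,10}:3  {7,8,10}:1  {8,9,10}:3
  |U|=4: {3,4,6,9}:1  {4,6,9,10}:4  {5,7,8,10}:1  {6,8,9,10}:6  {7,8,9,10}:4
  |U|=5: {1,3,4,6,9}:1  {2,5,7,8,10}:1  {3,4,6,9,10}:5  {4,6,8,9,10}:10  {5,7,8,9,10}:5  {6,7,8,9,10}:10
  |U|=6: {0,2,5,7,8,10}:1  {1,3,4,6,9,10}:6  {2,5,7,8,9,10}:6  {3,4,6,8,9,10}:15  {4,6,7,8,9,10}:20  {5,6,7,8,9,10}:15
  |U|=7: {0,2,5,7,8,9,10}:7  {1,3,4,6,8,9,10}:21  {2,5,6,7,8,9,10}:21  {3,4,6,7,8,9,10}:35  {4,5,6,7,8,9,10}:35
  |U|=8: {0,2,5,6,7,8,9,10}:28  {1,3,4,6,7,8,9,10}:56  {2,4,5,6,7,8,9,10}:56  {3,4,5,6,7,8,9,10}:70
  |U|=9: {0,2,4,5,6,7,8,9,10}:84  {1,3,4,5,6,7,8,9,10}:126  {2,3,4,5,6,7,8,9,10}:126
  start at 0(q): 252
  start at 1(p): 210
sum over floor = 462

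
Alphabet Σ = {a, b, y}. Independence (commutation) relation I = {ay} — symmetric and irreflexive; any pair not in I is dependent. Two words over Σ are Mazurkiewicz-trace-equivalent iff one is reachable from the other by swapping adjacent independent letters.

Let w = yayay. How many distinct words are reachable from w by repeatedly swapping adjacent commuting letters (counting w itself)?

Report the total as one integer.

10

#0=y has no predecessor
#1=a has no predecessor
#2=y depends on [0:y]
#3=a depends on [1:a]
#4=y depends on [2:y]
sources: [0:y, 1:a]
N(rest) = Σ N(rest − s) over sources s of rest; N(one piece) = 1:
  size 1 → [3]=1  [4]=1
  size 2 → [1,3]=1  [2,4]=1  [3,4]=2
  size 3 → [0,2,4]=1  [1,3,4]=3  [2,3,4]=3
  first=0(y) contributes 6
  first=1(a) contributes 4
|[w]| = 10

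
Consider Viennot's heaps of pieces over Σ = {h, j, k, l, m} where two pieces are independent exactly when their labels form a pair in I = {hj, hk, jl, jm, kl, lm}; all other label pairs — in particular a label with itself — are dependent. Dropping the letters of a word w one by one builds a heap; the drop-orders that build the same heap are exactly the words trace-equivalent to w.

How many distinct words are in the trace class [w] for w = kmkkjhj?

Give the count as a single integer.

piece 0:k — minimal
piece 1:m rests on {0:k}
piece 2:k rests on {1:m}
piece 3:k rests on {2:k}
piece 4:j rests on {3:k}
piece 5:h rests on {1:m}
piece 6:j rests on {4:j}
minimal pieces: {0:k}
ways to finish when only these pieces remain (= sum over removing one remaining piece with nothing left below it):
  1 left: {5}→1  {6}→1
  2 left: {4,6}→1  {5,6}→2
  3 left: {3,4,6}→1  {4,5,6}→3
  4 left: {2,3,4,6}→1  {3,4,5,6}→4
  5 left: {2,3,4,5,6}→5
  placing 0:k first → 5 extensions

5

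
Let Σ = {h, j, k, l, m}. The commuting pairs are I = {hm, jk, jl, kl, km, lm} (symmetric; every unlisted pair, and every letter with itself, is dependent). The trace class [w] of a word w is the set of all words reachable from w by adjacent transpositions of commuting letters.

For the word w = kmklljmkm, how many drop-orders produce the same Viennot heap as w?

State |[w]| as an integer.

piece 0:k — minimal
piece 1:m — minimal
piece 2:k rests on {0:k}
piece 3:l — minimal
piece 4:l rests on {3:l}
piece 5:j rests on {1:m}
piece 6:m rests on {5:j}
piece 7:k rests on {2:k}
piece 8:m rests on {6:m}
minimal pieces: {0:k, 1:m, 3:l}
ways to finish when only these pieces remain (= sum over removing one remaining piece with nothing left below it):
  1 left: {4}→1  {7}→1  {8}→1
  2 left: {2,7}→1  {3,4}→1  {4,7}→2  {4,8}→2  {6,8}→1  {7,8}→2
  3 left: {0,2,7}→1  {2,4,7}→3  {2,7,8}→3  {3,4,7}→3  {3,4,8}→3  {4,6,8}→3  {4,7,8}→6  {5,6,8}→1  {6,7,8}→3
  4 left: {0,2,4,7}→4  {0,2,7,8}→4  {1,5,6,8}→1  {2,3,4,7}→6  {2,4,7,8}→12  {2,6,7,8}→6  {3,4,6,8}→6  {3,4,7,8}→12  {4,5,6,8}→4  {4,6,7,8}→12  {5,6,7,8}→4
  5 left: {0,2,3,4,7}→10  {0,2,4,7,8}→20  {0,2,6,7,8}→10  {1,4,5,6,8}→5  {1,5,6,7,8}→5  {2,3,4,7,8}→30  {2,4,6,7,8}→30  {2,5,6,7,8}→10  {3,4,5,6,8}→10  {3,4,6,7,8}→30  {4,5,6,7,8}→20
  6 left: {0,2,3,4,7,8}→60  {0,2,4,6,7,8}→60  {0,2,5,6,7,8}→20  {1,2,5,6,7,8}→15  {1,3,4,5,6,8}→15  {1,4,5,6,7,8}→30  {2,3,4,6,7,8}→90  {2,4,5,6,7,8}→60  {3,4,5,6,7,8}→60
  7 left: {0,1,2,5,6,7,8}→35  {0,2,3,4,6,7,8}→210  {0,2,4,5,6,7,8}→140  {1,2,4,5,6,7,8}→105  {1,3,4,5,6,7,8}→105  {2,3,4,5,6,7,8}→210
  placing 0:k first → 420 extensions
  placing 1:m first → 560 extensions
  placing 3:l first → 280 extensions
total linear extensions = 1260

1260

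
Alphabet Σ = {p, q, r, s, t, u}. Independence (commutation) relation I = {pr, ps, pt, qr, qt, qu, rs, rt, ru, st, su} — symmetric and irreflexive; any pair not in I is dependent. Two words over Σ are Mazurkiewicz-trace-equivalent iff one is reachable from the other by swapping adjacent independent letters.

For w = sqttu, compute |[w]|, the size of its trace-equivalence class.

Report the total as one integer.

0(s) covers ∅
1(q) covers 0:s
2(t) covers ∅
3(t) covers 2:t
4(u) covers 3:t
floor of heap: 0:s, 2:t
completions by unplaced set U, small U first (add the entries for U minus each lowest piece of U):
  |U|=1: {1}:1  {4}:1
  |U|=2: {0,1}:1  {1,4}:2  {3,4}:1
  |U|=3: {0,1,4}:3  {1,3,4}:3  {2,3,4}:1
  start at 0(s): 4
  start at 2(t): 6
sum over floor = 10

10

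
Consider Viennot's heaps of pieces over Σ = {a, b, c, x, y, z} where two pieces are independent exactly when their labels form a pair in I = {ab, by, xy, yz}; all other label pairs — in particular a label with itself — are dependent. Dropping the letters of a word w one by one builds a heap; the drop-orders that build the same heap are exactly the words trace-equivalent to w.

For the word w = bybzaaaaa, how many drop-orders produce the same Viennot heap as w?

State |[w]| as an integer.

4

drop 0:b onto floor
drop 1:y onto floor
drop 2:b onto {0:b}
drop 3:z onto {2:b}
drop 4:a onto {1:y, 3:z}
drop 5:a onto {4:a}
drop 6:a onto {5:a}
drop 7:a onto {6:a}
drop 8:a onto {7:a}
ground layer = {0:b, 1:y}
drop-orders for the pieces not yet dropped (sum over which currently-grounded one goes next):
  1 to go: {8} 1
  2 to go: {7,8} 1
  3 to go: {6,7,8} 1
  4 to go: {5,6,7,8} 1
  5 to go: {4,5,6,7,8} 1
  6 to go: {1,4,5,6,7,8} 1  {3,4,5,6,7,8} 1
  7 to go: {1,3,4,5,6,7,8} 2  {2,3,4,5,6,7,8} 1
  if 0:b drops first: 3 orders
  if 1:y drops first: 1 orders
heap linearizations: 4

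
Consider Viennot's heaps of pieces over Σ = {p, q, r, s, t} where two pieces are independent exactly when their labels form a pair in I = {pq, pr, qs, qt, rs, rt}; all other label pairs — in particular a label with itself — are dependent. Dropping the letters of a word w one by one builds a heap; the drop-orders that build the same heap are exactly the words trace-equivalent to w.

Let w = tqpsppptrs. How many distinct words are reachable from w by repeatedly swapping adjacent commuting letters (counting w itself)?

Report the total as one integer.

45

#0=t has no predecessor
#1=q has no predecessor
#2=p depends on [0:t]
#3=s depends on [2:p]
#4=p depends on [3:s]
#5=p depends on [4:p]
#6=p depends on [5:p]
#7=t depends on [6:p]
#8=r depends on [1:q]
#9=s depends on [7:t]
sources: [0:t, 1:q]
N(rest) = Σ N(rest − s) over sources s of rest; N(one piece) = 1:
  size 1 → [8]=1  [9]=1
  size 2 → [1,8]=1  [7,9]=1  [8,9]=2
  size 3 → [1,8,9]=3  [6,7,9]=1  [7,8,9]=3
  size 4 → [1,7,8,9]=6  [5,6,7,9]=1  [6,7,8,9]=4
  size 5 → [1,6,7,8,9]=10  [4,5,6,7,9]=1  [5,6,7,8,9]=5
  size 6 → [1,5,6,7,8,9]=15  [3,4,5,6,7,9]=1  [4,5,6,7,8,9]=6
  size 7 → [1,4,5,6,7,8,9]=21  [2,3,4,5,6,7,9]=1  [3,4,5,6,7,8,9]=7
  size 8 → [0,2,3,4,5,6,7,9]=1  [1,3,4,5,6,7,8,9]=28  [2,3,4,5,6,7,8,9]=8
  first=0(t) contributes 36
  first=1(q) contributes 9
|[w]| = 45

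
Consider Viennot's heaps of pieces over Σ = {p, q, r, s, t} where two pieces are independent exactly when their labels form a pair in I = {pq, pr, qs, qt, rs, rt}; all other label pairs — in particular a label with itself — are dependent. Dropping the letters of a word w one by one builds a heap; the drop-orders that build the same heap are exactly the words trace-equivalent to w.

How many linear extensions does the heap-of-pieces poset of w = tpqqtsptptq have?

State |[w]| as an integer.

165

drop 0:t onto floor
drop 1:p onto {0:t}
drop 2:q onto floor
drop 3:q onto {2:q}
drop 4:t onto {1:p}
drop 5:s onto {4:t}
drop 6:p onto {5:s}
drop 7:t onto {6:p}
drop 8:p onto {7:t}
drop 9:t onto {8:p}
drop 10:q onto {3:q}
ground layer = {0:t, 2:q}
drop-orders for the pieces not yet dropped (sum over which currently-grounded one goes next):
  1 to go: {9} 1  {10} 1
  2 to go: {3,10} 1  {8,9} 1  {9,10} 2
  3 to go: {2,3,10} 1  {3,9,10} 3  {7,8,9} 1  {8,9,10} 3
  4 to go: {2,3,9,10} 4  {3,8,9,10} 6  {6,7,8,9} 1  {7,8,9,10} 4
  5 to go: {2,3,8,9,10} 10  {3,7,8,9,10} 10  {5,6,7,8,9} 1  {6,7,8,9,10} 5
  6 to go: {2,3,7,8,9,10} 20  {3,6,7,8,9,10} 15  {4,5,6,7,8,9} 1  {5,6,7,8,9,10} 6
  7 to go: {1,4,5,6,7,8,9} 1  {2,3,6,7,8,9,10} 35  {3,5,6,7,8,9,10} 21  {4,5,6,7,8,9,10} 7
  8 to go: {0,1,4,5,6,7,8,9} 1  {1,4,5,6,7,8,9,10} 8  {2,3,5,6,7,8,9,10} 56  {3,4,5,6,7,8,9,10} 28
  9 to go: {0,1,4,5,6,7,8,9,10} 9  {1,3,4,5,6,7,8,9,10} 36  {2,3,4,5,6,7,8,9,10} 84
  if 0:t drops first: 120 orders
  if 2:q drops first: 45 orders
heap linearizations: 165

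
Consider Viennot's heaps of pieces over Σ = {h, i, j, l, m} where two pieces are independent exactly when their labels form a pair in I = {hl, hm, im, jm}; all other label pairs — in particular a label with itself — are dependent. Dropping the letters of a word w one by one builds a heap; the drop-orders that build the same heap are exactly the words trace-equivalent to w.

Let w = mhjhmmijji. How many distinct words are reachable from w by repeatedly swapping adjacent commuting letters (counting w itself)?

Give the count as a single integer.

piece 0:m — minimal
piece 1:h — minimal
piece 2:j rests on {1:h}
piece 3:h rests on {2:j}
piece 4:m rests on {0:m}
piece 5:m rests on {4:m}
piece 6:i rests on {3:h}
piece 7:j rests on {6:i}
piece 8:j rests on {7:j}
piece 9:i rests on {8:j}
minimal pieces: {0:m, 1:h}
ways to finish when only these pieces remain (= sum over removing one remaining piece with nothing left below it):
  1 left: {5}→1  {9}→1
  2 left: {4,5}→1  {5,9}→2  {8,9}→1
  3 left: {0,4,5}→1  {4,5,9}→3  {5,8,9}→3  {7,8,9}→1
  4 left: {0,4,5,9}→4  {4,5,8,9}→6  {5,7,8,9}→4  {6,7,8,9}→1
  5 left: {0,4,5,8,9}→10  {3,6,7,8,9}→1  {4,5,7,8,9}→10  {5,6,7,8,9}→5
  6 left: {0,4,5,7,8,9}→20  {2,3,6,7,8,9}→1  {3,5,6,7,8,9}→6  {4,5,6,7,8,9}→15
  7 left: {0,4,5,6,7,8,9}→35  {1,2,3,6,7,8,9}→1  {2,3,5,6,7,8,9}→7  {3,4,5,6,7,8,9}→21
  8 left: {0,3,4,5,6,7,8,9}→56  {1,2,3,5,6,7,8,9}→8  {2,3,4,5,6,7,8,9}→28
  placing 0:m first → 36 extensions
  placing 1:h first → 84 extensions
total linear extensions = 120

120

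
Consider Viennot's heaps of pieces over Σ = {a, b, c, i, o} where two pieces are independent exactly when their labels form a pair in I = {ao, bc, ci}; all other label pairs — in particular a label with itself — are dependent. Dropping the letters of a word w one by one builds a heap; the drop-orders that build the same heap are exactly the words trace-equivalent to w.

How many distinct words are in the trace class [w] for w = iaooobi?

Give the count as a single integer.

0(i) covers ∅
1(a) covers 0:i
2(o) covers 0:i
3(o) covers 2:o
4(o) covers 3:o
5(b) covers 1:a, 4:o
6(i) covers 5:b
floor of heap: 0:i
completions by unplaced set U, small U first (add the entries for U minus each lowest piece of U):
  |U|=1: {6}:1
  |U|=2: {5,6}:1
  |U|=3: {1,5,6}:1  {4,5,6}:1
  |U|=4: {1,4,5,6}:2  {3,4,5,6}:1
  |U|=5: {1,3,4,5,6}:3  {2,3,4,5,6}:1
  start at 0(i): 4

4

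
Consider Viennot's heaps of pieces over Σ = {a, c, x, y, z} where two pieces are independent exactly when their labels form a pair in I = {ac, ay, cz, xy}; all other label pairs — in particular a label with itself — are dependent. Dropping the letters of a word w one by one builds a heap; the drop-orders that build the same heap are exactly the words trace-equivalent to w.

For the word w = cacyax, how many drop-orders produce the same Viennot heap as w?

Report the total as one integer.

0(c) covers ∅
1(a) covers ∅
2(c) covers 0:c
3(y) covers 2:c
4(a) covers 1:a
5(x) covers 2:c, 4:a
floor of heap: 0:c, 1:a
completions by unplaced set U, small U first (add the entries for U minus each lowest piece of U):
  |U|=1: {3}:1  {5}:1
  |U|=2: {3,5}:2  {4,5}:1
  |U|=3: {1,4,5}:1  {2,3,5}:2  {3,4,5}:3
  |U|=4: {0,2,3,5}:2  {1,3,4,5}:4  {2,3,4,5}:5
  start at 0(c): 9
  start at 1(a): 7
sum over floor = 16

16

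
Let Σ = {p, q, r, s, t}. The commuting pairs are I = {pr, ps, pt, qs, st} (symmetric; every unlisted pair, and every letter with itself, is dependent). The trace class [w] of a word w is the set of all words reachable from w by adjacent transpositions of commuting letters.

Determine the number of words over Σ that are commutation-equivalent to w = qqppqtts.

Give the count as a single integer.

0(q) covers ∅
1(q) covers 0:q
2(p) covers 1:q
3(p) covers 2:p
4(q) covers 3:p
5(t) covers 4:q
6(t) covers 5:t
7(s) covers ∅
floor of heap: 0:q, 7:s
completions by unplaced set U, small U first (add the entries for U minus each lowest piece of U):
  |U|=1: {6}:1  {7}:1
  |U|=2: {5,6}:1  {6,7}:2
  |U|=3: {4,5,6}:1  {5,6,7}:3
  |U|=4: {3,4,5,6}:1  {4,5,6,7}:4
  |U|=5: {2,3,4,5,6}:1  {3,4,5,6,7}:5
  |U|=6: {1,2,3,4,5,6}:1  {2,3,4,5,6,7}:6
  start at 0(q): 7
  start at 7(s): 1
sum over floor = 8

8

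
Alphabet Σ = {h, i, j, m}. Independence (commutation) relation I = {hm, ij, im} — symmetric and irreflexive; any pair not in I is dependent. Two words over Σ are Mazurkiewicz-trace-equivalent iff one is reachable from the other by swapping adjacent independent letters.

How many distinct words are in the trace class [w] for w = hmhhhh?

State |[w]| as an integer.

drop 0:h onto floor
drop 1:m onto floor
drop 2:h onto {0:h}
drop 3:h onto {2:h}
drop 4:h onto {3:h}
drop 5:h onto {4:h}
ground layer = {0:h, 1:m}
drop-orders for the pieces not yet dropped (sum over which currently-grounded one goes next):
  1 to go: {1} 1  {5} 1
  2 to go: {1,5} 2  {4,5} 1
  3 to go: {1,4,5} 3  {3,4,5} 1
  4 to go: {1,3,4,5} 4  {2,3,4,5} 1
  if 0:h drops first: 5 orders
  if 1:m drops first: 1 orders
heap linearizations: 6

6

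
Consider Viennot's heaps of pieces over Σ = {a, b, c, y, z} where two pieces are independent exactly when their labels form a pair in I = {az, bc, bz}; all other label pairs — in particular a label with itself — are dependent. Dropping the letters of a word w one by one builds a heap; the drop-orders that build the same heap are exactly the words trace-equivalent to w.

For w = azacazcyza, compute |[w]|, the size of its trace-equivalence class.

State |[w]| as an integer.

12

piece 0:a — minimal
piece 1:z — minimal
piece 2:a rests on {0:a}
piece 3:c rests on {1:z, 2:a}
piece 4:a rests on {3:c}
piece 5:z rests on {3:c}
piece 6:c rests on {4:a, 5:z}
piece 7:y rests on {6:c}
piece 8:z rests on {7:y}
piece 9:a rests on {7:y}
minimal pieces: {0:a, 1:z}
ways to finish when only these pieces remain (= sum over removing one remaining piece with nothing left below it):
  1 left: {8}→1  {9}→1
  2 left: {8,9}→2
  3 left: {7,8,9}→2
  4 left: {6,7,8,9}→2
  5 left: {4,6,7,8,9}→2  {5,6,7,8,9}→2
  6 left: {4,5,6,7,8,9}→4
  7 left: {3,4,5,6,7,8,9}→4
  8 left: {1,3,4,5,6,7,8,9}→4  {2,3,4,5,6,7,8,9}→4
  placing 0:a first → 8 extensions
  placing 1:z first → 4 extensions
total linear extensions = 12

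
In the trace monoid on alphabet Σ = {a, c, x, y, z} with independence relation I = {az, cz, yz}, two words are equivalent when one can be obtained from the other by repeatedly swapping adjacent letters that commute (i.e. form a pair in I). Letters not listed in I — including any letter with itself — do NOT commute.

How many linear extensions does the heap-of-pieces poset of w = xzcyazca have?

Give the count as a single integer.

drop 0:x onto floor
drop 1:z onto {0:x}
drop 2:c onto {0:x}
drop 3:y onto {2:c}
drop 4:a onto {3:y}
drop 5:z onto {1:z}
drop 6:c onto {4:a}
drop 7:a onto {6:c}
ground layer = {0:x}
drop-orders for the pieces not yet dropped (sum over which currently-grounded one goes next):
  1 to go: {5} 1  {7} 1
  2 to go: {1,5} 1  {5,7} 2  {6,7} 1
  3 to go: {1,5,7} 3  {4,6,7} 1  {5,6,7} 3
  4 to go: {1,5,6,7} 6  {3,4,6,7} 1  {4,5,6,7} 4
  5 to go: {1,4,5,6,7} 10  {2,3,4,6,7} 1  {3,4,5,6,7} 5
  6 to go: {1,3,4,5,6,7} 15  {2,3,4,5,6,7} 6
  if 0:x drops first: 21 orders

21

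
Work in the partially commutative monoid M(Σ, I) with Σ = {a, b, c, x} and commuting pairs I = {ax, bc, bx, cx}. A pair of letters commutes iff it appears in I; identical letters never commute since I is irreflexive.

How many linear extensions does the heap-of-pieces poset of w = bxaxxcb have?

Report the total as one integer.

drop 0:b onto floor
drop 1:x onto floor
drop 2:a onto {0:b}
drop 3:x onto {1:x}
drop 4:x onto {3:x}
drop 5:c onto {2:a}
drop 6:b onto {2:a}
ground layer = {0:b, 1:x}
drop-orders for the pieces not yet dropped (sum over which currently-grounded one goes next):
  1 to go: {4} 1  {5} 1  {6} 1
  2 to go: {3,4} 1  {4,5} 2  {4,6} 2  {5,6} 2
  3 to go: {1,3,4} 1  {2,5,6} 2  {3,4,5} 3  {3,4,6} 3  {4,5,6} 6
  4 to go: {0,2,5,6} 2  {1,3,4,5} 4  {1,3,4,6} 4  {2,4,5,6} 8  {3,4,5,6} 12
  5 to go: {0,2,4,5,6} 10  {1,3,4,5,6} 20  {2,3,4,5,6} 20
  if 0:b drops first: 40 orders
  if 1:x drops first: 30 orders
heap linearizations: 70

70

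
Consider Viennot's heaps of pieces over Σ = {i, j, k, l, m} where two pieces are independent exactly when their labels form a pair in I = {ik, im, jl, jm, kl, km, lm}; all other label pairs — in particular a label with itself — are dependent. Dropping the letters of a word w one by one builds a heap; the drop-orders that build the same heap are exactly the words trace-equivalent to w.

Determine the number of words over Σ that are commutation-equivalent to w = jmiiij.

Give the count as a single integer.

#0=j has no predecessor
#1=m has no predecessor
#2=i depends on [0:j]
#3=i depends on [2:i]
#4=i depends on [3:i]
#5=j depends on [4:i]
sources: [0:j, 1:m]
N(rest) = Σ N(rest − s) over sources s of rest; N(one piece) = 1:
  size 1 → [1]=1  [5]=1
  size 2 → [1,5]=2  [4,5]=1
  size 3 → [1,4,5]=3  [3,4,5]=1
  size 4 → [1,3,4,5]=4  [2,3,4,5]=1
  first=0(j) contributes 5
  first=1(m) contributes 1
|[w]| = 6

6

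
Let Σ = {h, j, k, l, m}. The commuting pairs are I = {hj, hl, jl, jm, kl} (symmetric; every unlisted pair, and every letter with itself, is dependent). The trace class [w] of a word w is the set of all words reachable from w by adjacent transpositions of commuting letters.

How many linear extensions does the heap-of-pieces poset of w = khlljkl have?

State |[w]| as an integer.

0(k) covers ∅
1(h) covers 0:k
2(l) covers ∅
3(l) covers 2:l
4(j) covers 0:k
5(k) covers 1:h, 4:j
6(l) covers 3:l
floor of heap: 0:k, 2:l
completions by unplaced set U, small U first (add the entries for U minus each lowest piece of U):
  |U|=1: {5}:1  {6}:1
  |U|=2: {1,5}:1  {3,6}:1  {4,5}:1  {5,6}:2
  |U|=3: {1,4,5}:2  {1,5,6}:3  {2,3,6}:1  {3,5,6}:3  {4,5,6}:3
  |U|=4: {0,1,4,5}:2  {1,3,5,6}:6  {1,4,5,6}:8  {2,3,5,6}:4  {3,4,5,6}:6
  |U|=5: {0,1,4,5,6}:10  {1,2,3,5,6}:10  {1,3,4,5,6}:20  {2,3,4,5,6}:10
  start at 0(k): 40
  start at 2(l): 30
sum over floor = 70

70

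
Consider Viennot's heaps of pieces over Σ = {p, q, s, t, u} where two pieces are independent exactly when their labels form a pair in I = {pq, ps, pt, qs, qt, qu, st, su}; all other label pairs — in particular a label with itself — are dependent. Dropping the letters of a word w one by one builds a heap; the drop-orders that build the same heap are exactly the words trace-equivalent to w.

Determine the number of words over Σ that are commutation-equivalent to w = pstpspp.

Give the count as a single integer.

#0=p has no predecessor
#1=s has no predecessor
#2=t has no predecessor
#3=p depends on [0:p]
#4=s depends on [1:s]
#5=p depends on [3:p]
#6=p depends on [5:p]
sources: [0:p, 1:s, 2:t]
N(rest) = Σ N(rest − s) over sources s of rest; N(one piece) = 1:
  size 1 → [2]=1  [4]=1  [6]=1
  size 2 → [1,4]=1  [2,4]=2  [2,6]=2  [4,6]=2  [5,6]=1
  size 3 → [1,2,4]=3  [1,4,6]=3  [2,4,6]=6  [2,5,6]=3  [3,5,6]=1  [4,5,6]=3
  size 4 → [0,3,5,6]=1  [1,2,4,6]=12  [1,4,5,6]=6  [2,3,5,6]=4  [2,4,5,6]=12  [3,4,5,6]=4
  size 5 → [0,2,3,5,6]=5  [0,3,4,5,6]=5  [1,2,4,5,6]=30  [1,3,4,5,6]=10  [2,3,4,5,6]=20
  first=0(p) contributes 60
  first=1(s) contributes 30
  first=2(t) contributes 15
|[w]| = 105

105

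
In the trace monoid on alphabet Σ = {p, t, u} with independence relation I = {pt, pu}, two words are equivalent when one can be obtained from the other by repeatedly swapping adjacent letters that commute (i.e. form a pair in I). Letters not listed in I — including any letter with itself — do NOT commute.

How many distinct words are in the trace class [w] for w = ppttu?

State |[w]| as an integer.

10

#0=p has no predecessor
#1=p depends on [0:p]
#2=t has no predecessor
#3=t depends on [2:t]
#4=u depends on [3:t]
sources: [0:p, 2:t]
N(rest) = Σ N(rest − s) over sources s of rest; N(one piece) = 1:
  size 1 → [1]=1  [4]=1
  size 2 → [0,1]=1  [1,4]=2  [3,4]=1
  size 3 → [0,1,4]=3  [1,3,4]=3  [2,3,4]=1
  first=0(p) contributes 4
  first=2(t) contributes 6
|[w]| = 10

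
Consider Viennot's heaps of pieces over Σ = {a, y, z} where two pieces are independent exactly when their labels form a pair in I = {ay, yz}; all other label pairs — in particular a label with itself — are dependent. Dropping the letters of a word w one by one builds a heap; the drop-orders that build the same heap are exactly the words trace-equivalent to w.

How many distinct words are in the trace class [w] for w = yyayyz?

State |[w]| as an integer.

15

drop 0:y onto floor
drop 1:y onto {0:y}
drop 2:a onto floor
drop 3:y onto {1:y}
drop 4:y onto {3:y}
drop 5:z onto {2:a}
ground layer = {0:y, 2:a}
drop-orders for the pieces not yet dropped (sum over which currently-grounded one goes next):
  1 to go: {4} 1  {5} 1
  2 to go: {2,5} 1  {3,4} 1  {4,5} 2
  3 to go: {1,3,4} 1  {2,4,5} 3  {3,4,5} 3
  4 to go: {0,1,3,4} 1  {1,3,4,5} 4  {2,3,4,5} 6
  if 0:y drops first: 10 orders
  if 2:a drops first: 5 orders
heap linearizations: 15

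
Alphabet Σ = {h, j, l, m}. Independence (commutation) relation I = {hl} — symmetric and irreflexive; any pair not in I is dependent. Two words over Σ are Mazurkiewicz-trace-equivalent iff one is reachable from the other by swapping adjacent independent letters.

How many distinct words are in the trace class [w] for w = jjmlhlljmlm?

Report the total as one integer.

4

piece 0:j — minimal
piece 1:j rests on {0:j}
piece 2:m rests on {1:j}
piece 3:l rests on {2:m}
piece 4:h rests on {2:m}
piece 5:l rests on {3:l}
piece 6:l rests on {5:l}
piece 7:j rests on {4:h, 6:l}
piece 8:m rests on {7:j}
piece 9:l rests on {8:m}
piece 10:m rests on {9:l}
minimal pieces: {0:j}
ways to finish when only these pieces remain (= sum over removing one remaining piece with nothing left below it):
  1 left: {10}→1
  2 left: {9,10}→1
  3 left: {8,9,10}→1
  4 left: {7,8,9,10}→1
  5 left: {4,7,8,9,10}→1  {6,7,8,9,10}→1
  6 left: {4,6,7,8,9,10}→2  {5,6,7,8,9,10}→1
  7 left: {3,5,6,7,8,9,10}→1  {4,5,6,7,8,9,10}→3
  8 left: {3,4,5,6,7,8,9,10}→4
  9 left: {2,3,4,5,6,7,8,9,10}→4
  placing 0:j first → 4 extensions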